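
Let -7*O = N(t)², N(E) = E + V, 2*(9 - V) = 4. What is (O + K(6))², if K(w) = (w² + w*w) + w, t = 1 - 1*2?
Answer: 260100/49 ≈ 5308.2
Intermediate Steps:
t = -1 (t = 1 - 2 = -1)
K(w) = w + 2*w² (K(w) = (w² + w²) + w = 2*w² + w = w + 2*w²)
V = 7 (V = 9 - ½*4 = 9 - 2 = 7)
N(E) = 7 + E (N(E) = E + 7 = 7 + E)
O = -36/7 (O = -(7 - 1)²/7 = -⅐*6² = -⅐*36 = -36/7 ≈ -5.1429)
(O + K(6))² = (-36/7 + 6*(1 + 2*6))² = (-36/7 + 6*(1 + 12))² = (-36/7 + 6*13)² = (-36/7 + 78)² = (510/7)² = 260100/49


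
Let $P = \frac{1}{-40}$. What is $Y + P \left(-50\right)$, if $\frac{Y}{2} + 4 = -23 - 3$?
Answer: $- \frac{235}{4} \approx -58.75$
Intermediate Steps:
$P = - \frac{1}{40} \approx -0.025$
$Y = -60$ ($Y = -8 + 2 \left(-23 - 3\right) = -8 + 2 \left(-26\right) = -8 - 52 = -60$)
$Y + P \left(-50\right) = -60 - - \frac{5}{4} = -60 + \frac{5}{4} = - \frac{235}{4}$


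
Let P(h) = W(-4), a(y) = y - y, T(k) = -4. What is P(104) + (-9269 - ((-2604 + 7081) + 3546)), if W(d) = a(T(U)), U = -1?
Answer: -17292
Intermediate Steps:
a(y) = 0
W(d) = 0
P(h) = 0
P(104) + (-9269 - ((-2604 + 7081) + 3546)) = 0 + (-9269 - ((-2604 + 7081) + 3546)) = 0 + (-9269 - (4477 + 3546)) = 0 + (-9269 - 1*8023) = 0 + (-9269 - 8023) = 0 - 17292 = -17292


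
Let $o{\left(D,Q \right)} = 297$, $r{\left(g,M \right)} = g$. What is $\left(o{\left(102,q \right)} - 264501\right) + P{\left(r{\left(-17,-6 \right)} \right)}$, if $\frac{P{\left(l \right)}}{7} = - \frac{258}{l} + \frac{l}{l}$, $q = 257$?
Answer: $- \frac{4489543}{17} \approx -2.6409 \cdot 10^{5}$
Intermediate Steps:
$P{\left(l \right)} = 7 - \frac{1806}{l}$ ($P{\left(l \right)} = 7 \left(- \frac{258}{l} + \frac{l}{l}\right) = 7 \left(- \frac{258}{l} + 1\right) = 7 \left(1 - \frac{258}{l}\right) = 7 - \frac{1806}{l}$)
$\left(o{\left(102,q \right)} - 264501\right) + P{\left(r{\left(-17,-6 \right)} \right)} = \left(297 - 264501\right) - \left(-7 + \frac{1806}{-17}\right) = -264204 + \left(7 - - \frac{1806}{17}\right) = -264204 + \left(7 + \frac{1806}{17}\right) = -264204 + \frac{1925}{17} = - \frac{4489543}{17}$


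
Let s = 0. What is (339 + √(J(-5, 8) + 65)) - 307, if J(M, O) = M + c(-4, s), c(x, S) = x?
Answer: 32 + 2*√14 ≈ 39.483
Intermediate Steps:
J(M, O) = -4 + M (J(M, O) = M - 4 = -4 + M)
(339 + √(J(-5, 8) + 65)) - 307 = (339 + √((-4 - 5) + 65)) - 307 = (339 + √(-9 + 65)) - 307 = (339 + √56) - 307 = (339 + 2*√14) - 307 = 32 + 2*√14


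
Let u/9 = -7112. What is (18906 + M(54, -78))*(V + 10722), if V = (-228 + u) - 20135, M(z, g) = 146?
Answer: -1403160748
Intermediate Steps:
u = -64008 (u = 9*(-7112) = -64008)
V = -84371 (V = (-228 - 64008) - 20135 = -64236 - 20135 = -84371)
(18906 + M(54, -78))*(V + 10722) = (18906 + 146)*(-84371 + 10722) = 19052*(-73649) = -1403160748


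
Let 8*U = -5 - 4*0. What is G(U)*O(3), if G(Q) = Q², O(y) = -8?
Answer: -25/8 ≈ -3.1250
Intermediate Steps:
U = -5/8 (U = (-5 - 4*0)/8 = (-5 + 0)/8 = (⅛)*(-5) = -5/8 ≈ -0.62500)
G(U)*O(3) = (-5/8)²*(-8) = (25/64)*(-8) = -25/8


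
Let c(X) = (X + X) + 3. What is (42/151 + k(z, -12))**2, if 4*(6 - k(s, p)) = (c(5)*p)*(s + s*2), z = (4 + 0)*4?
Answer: 80440304400/22801 ≈ 3.5279e+6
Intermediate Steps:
z = 16 (z = 4*4 = 16)
c(X) = 3 + 2*X (c(X) = 2*X + 3 = 3 + 2*X)
k(s, p) = 6 - 39*p*s/4 (k(s, p) = 6 - (3 + 2*5)*p*(s + s*2)/4 = 6 - (3 + 10)*p*(s + 2*s)/4 = 6 - 13*p*3*s/4 = 6 - 39*p*s/4)
(42/151 + k(z, -12))**2 = (42/151 + (6 - 39/4*(-12)*16))**2 = (42*(1/151) + (6 + 1872))**2 = (42/151 + 1878)**2 = (283620/151)**2 = 80440304400/22801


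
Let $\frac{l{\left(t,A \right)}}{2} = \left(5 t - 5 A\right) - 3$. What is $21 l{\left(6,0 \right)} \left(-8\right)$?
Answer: $-9072$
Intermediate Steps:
$l{\left(t,A \right)} = -6 - 10 A + 10 t$ ($l{\left(t,A \right)} = 2 \left(\left(5 t - 5 A\right) - 3\right) = 2 \left(\left(- 5 A + 5 t\right) - 3\right) = 2 \left(-3 - 5 A + 5 t\right) = -6 - 10 A + 10 t$)
$21 l{\left(6,0 \right)} \left(-8\right) = 21 \left(-6 - 0 + 10 \cdot 6\right) \left(-8\right) = 21 \left(-6 + 0 + 60\right) \left(-8\right) = 21 \cdot 54 \left(-8\right) = 1134 \left(-8\right) = -9072$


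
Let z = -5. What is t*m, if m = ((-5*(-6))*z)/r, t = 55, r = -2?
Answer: 4125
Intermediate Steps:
m = 75 (m = (-5*(-6)*(-5))/(-2) = (30*(-5))*(-1/2) = -150*(-1/2) = 75)
t*m = 55*75 = 4125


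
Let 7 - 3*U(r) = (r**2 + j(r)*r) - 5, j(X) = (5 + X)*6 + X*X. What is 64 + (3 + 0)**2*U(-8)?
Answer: 1012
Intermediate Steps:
j(X) = 30 + X**2 + 6*X (j(X) = (30 + 6*X) + X**2 = 30 + X**2 + 6*X)
U(r) = 4 - r**2/3 - r*(30 + r**2 + 6*r)/3 (U(r) = 7/3 - ((r**2 + (30 + r**2 + 6*r)*r) - 5)/3 = 7/3 - ((r**2 + r*(30 + r**2 + 6*r)) - 5)/3 = 7/3 - (-5 + r**2 + r*(30 + r**2 + 6*r))/3 = 7/3 + (5/3 - r**2/3 - r*(30 + r**2 + 6*r)/3) = 4 - r**2/3 - r*(30 + r**2 + 6*r)/3)
64 + (3 + 0)**2*U(-8) = 64 + (3 + 0)**2*(4 - 10*(-8) - 7/3*(-8)**2 - 1/3*(-8)**3) = 64 + 3**2*(4 + 80 - 7/3*64 - 1/3*(-512)) = 64 + 9*(4 + 80 - 448/3 + 512/3) = 64 + 9*(316/3) = 64 + 948 = 1012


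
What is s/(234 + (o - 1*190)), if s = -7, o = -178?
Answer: 7/134 ≈ 0.052239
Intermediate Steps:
s/(234 + (o - 1*190)) = -7/(234 + (-178 - 1*190)) = -7/(234 + (-178 - 190)) = -7/(234 - 368) = -7/(-134) = -1/134*(-7) = 7/134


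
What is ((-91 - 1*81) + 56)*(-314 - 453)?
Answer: 88972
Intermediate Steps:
((-91 - 1*81) + 56)*(-314 - 453) = ((-91 - 81) + 56)*(-767) = (-172 + 56)*(-767) = -116*(-767) = 88972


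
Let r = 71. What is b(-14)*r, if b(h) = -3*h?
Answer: 2982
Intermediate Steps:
b(-14)*r = -3*(-14)*71 = 42*71 = 2982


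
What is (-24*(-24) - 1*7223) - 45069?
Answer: -51716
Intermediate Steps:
(-24*(-24) - 1*7223) - 45069 = (576 - 7223) - 45069 = -6647 - 45069 = -51716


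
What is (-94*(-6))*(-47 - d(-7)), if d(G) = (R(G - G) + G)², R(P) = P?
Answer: -54144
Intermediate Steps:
d(G) = G² (d(G) = ((G - G) + G)² = (0 + G)² = G²)
(-94*(-6))*(-47 - d(-7)) = (-94*(-6))*(-47 - 1*(-7)²) = 564*(-47 - 1*49) = 564*(-47 - 49) = 564*(-96) = -54144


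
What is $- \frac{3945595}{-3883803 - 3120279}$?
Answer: $\frac{3945595}{7004082} \approx 0.56333$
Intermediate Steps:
$- \frac{3945595}{-3883803 - 3120279} = - \frac{3945595}{-7004082} = \left(-3945595\right) \left(- \frac{1}{7004082}\right) = \frac{3945595}{7004082}$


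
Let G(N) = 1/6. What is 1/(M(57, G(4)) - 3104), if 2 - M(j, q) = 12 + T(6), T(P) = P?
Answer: -1/3120 ≈ -0.00032051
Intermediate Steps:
G(N) = ⅙
M(j, q) = -16 (M(j, q) = 2 - (12 + 6) = 2 - 1*18 = 2 - 18 = -16)
1/(M(57, G(4)) - 3104) = 1/(-16 - 3104) = 1/(-3120) = -1/3120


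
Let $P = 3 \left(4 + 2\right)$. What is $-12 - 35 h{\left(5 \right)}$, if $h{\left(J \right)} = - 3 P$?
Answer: $1878$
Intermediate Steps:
$P = 18$ ($P = 3 \cdot 6 = 18$)
$h{\left(J \right)} = -54$ ($h{\left(J \right)} = \left(-3\right) 18 = -54$)
$-12 - 35 h{\left(5 \right)} = -12 - -1890 = -12 + 1890 = 1878$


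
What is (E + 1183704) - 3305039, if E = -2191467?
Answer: -4312802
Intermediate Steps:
(E + 1183704) - 3305039 = (-2191467 + 1183704) - 3305039 = -1007763 - 3305039 = -4312802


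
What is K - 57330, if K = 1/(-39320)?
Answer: -2254215601/39320 ≈ -57330.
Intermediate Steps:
K = -1/39320 ≈ -2.5432e-5
K - 57330 = -1/39320 - 57330 = -2254215601/39320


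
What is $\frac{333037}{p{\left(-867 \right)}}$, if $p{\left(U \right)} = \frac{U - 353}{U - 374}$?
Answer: $\frac{413298917}{1220} \approx 3.3877 \cdot 10^{5}$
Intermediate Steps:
$p{\left(U \right)} = \frac{-353 + U}{-374 + U}$
$\frac{333037}{p{\left(-867 \right)}} = \frac{333037}{\frac{1}{-374 - 867} \left(-353 - 867\right)} = \frac{333037}{\frac{1}{-1241} \left(-1220\right)} = \frac{333037}{\left(- \frac{1}{1241}\right) \left(-1220\right)} = \frac{333037}{\frac{1220}{1241}} = 333037 \cdot \frac{1241}{1220} = \frac{413298917}{1220}$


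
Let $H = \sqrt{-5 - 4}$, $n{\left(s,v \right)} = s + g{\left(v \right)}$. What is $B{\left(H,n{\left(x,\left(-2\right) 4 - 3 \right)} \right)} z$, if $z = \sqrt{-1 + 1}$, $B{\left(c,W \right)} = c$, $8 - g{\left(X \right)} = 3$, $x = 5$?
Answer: $0$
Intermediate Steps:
$g{\left(X \right)} = 5$ ($g{\left(X \right)} = 8 - 3 = 5$)
$n{\left(s,v \right)} = 5 + s$ ($n{\left(s,v \right)} = s + 5 = 5 + s$)
$H = 3 i$ ($H = \sqrt{-9} = 3 i \approx 3.0 i$)
$z = 0$ ($z = \sqrt{0} = 0$)
$B{\left(H,n{\left(x,\left(-2\right) 4 - 3 \right)} \right)} z = 3 i 0 = 0$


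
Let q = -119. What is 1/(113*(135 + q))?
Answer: 1/1808 ≈ 0.00055310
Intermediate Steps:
1/(113*(135 + q)) = 1/(113*(135 - 119)) = 1/(113*16) = 1/1808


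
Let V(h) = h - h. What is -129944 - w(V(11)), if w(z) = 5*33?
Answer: -130109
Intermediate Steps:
V(h) = 0
w(z) = 165
-129944 - w(V(11)) = -129944 - 1*165 = -129944 - 165 = -130109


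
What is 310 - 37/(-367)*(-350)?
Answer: 100820/367 ≈ 274.71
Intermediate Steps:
310 - 37/(-367)*(-350) = 310 - 37*(-1/367)*(-350) = 310 + (37/367)*(-350) = 310 - 12950/367 = 100820/367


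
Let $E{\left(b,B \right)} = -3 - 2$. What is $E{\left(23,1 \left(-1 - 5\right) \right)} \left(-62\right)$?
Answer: $310$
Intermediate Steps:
$E{\left(b,B \right)} = -5$
$E{\left(23,1 \left(-1 - 5\right) \right)} \left(-62\right) = \left(-5\right) \left(-62\right) = 310$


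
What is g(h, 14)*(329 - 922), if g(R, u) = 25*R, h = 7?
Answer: -103775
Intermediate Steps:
g(h, 14)*(329 - 922) = (25*7)*(329 - 922) = 175*(-593) = -103775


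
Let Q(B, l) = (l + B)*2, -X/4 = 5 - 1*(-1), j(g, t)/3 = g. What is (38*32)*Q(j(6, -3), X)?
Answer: -14592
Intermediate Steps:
j(g, t) = 3*g
X = -24 (X = -4*(5 - 1*(-1)) = -4*(5 + 1) = -4*6 = -24)
Q(B, l) = 2*B + 2*l (Q(B, l) = (B + l)*2 = 2*B + 2*l)
(38*32)*Q(j(6, -3), X) = (38*32)*(2*(3*6) + 2*(-24)) = 1216*(2*18 - 48) = 1216*(36 - 48) = 1216*(-12) = -14592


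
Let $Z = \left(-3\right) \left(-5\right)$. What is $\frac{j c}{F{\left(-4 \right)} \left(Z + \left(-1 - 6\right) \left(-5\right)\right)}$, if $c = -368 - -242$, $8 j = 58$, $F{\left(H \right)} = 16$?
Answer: $- \frac{1827}{1600} \approx -1.1419$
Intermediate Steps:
$Z = 15$
$j = \frac{29}{4}$ ($j = \frac{1}{8} \cdot 58 = \frac{29}{4} \approx 7.25$)
$c = -126$ ($c = -368 + 242 = -126$)
$\frac{j c}{F{\left(-4 \right)} \left(Z + \left(-1 - 6\right) \left(-5\right)\right)} = \frac{\frac{29}{4} \left(-126\right)}{16 \left(15 + \left(-1 - 6\right) \left(-5\right)\right)} = - \frac{1827}{2 \cdot 16 \left(15 + \left(-1 - 6\right) \left(-5\right)\right)} = - \frac{1827}{2 \cdot 16 \left(15 - -35\right)} = - \frac{1827}{2 \cdot 16 \left(15 + 35\right)} = - \frac{1827}{2 \cdot 16 \cdot 50} = - \frac{1827}{2 \cdot 800} = \left(- \frac{1827}{2}\right) \frac{1}{800} = - \frac{1827}{1600}$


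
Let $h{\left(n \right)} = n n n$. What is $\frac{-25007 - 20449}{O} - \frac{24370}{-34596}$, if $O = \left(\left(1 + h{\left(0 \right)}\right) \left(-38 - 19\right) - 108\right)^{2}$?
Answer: $- \frac{50506807}{52326450} \approx -0.96523$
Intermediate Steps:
$h{\left(n \right)} = n^{3}$ ($h{\left(n \right)} = n^{2} n = n^{3}$)
$O = 27225$ ($O = \left(\left(1 + 0^{3}\right) \left(-38 - 19\right) - 108\right)^{2} = \left(\left(1 + 0\right) \left(-57\right) - 108\right)^{2} = \left(1 \left(-57\right) - 108\right)^{2} = \left(-57 - 108\right)^{2} = \left(-165\right)^{2} = 27225$)
$\frac{-25007 - 20449}{O} - \frac{24370}{-34596} = \frac{-25007 - 20449}{27225} - \frac{24370}{-34596} = \left(-45456\right) \frac{1}{27225} - - \frac{12185}{17298} = - \frac{15152}{9075} + \frac{12185}{17298} = - \frac{50506807}{52326450}$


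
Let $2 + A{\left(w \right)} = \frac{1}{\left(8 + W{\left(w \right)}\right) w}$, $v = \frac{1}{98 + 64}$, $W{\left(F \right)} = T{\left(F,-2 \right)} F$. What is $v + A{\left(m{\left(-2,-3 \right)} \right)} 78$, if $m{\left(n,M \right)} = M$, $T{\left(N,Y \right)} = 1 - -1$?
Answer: $- \frac{27377}{162} \approx -168.99$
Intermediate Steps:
$T{\left(N,Y \right)} = 2$ ($T{\left(N,Y \right)} = 1 + 1 = 2$)
$W{\left(F \right)} = 2 F$
$v = \frac{1}{162} \approx 0.0061728$
$A{\left(w \right)} = -2 + \frac{1}{w \left(8 + 2 w\right)}$ ($A{\left(w \right)} = -2 + \frac{1}{\left(8 + 2 w\right) w} = -2 + \frac{1}{w \left(8 + 2 w\right)}$)
$v + A{\left(m{\left(-2,-3 \right)} \right)} 78 = \frac{1}{162} + \frac{1 - -48 - 4 \left(-3\right)^{2}}{2 \left(-3\right) \left(4 - 3\right)} 78 = \frac{1}{162} + \frac{1}{2} \left(- \frac{1}{3}\right) 1^{-1} \left(1 + 48 - 36\right) 78 = \frac{1}{162} + \frac{1}{2} \left(- \frac{1}{3}\right) 1 \left(1 + 48 - 36\right) 78 = \frac{1}{162} + \frac{1}{2} \left(- \frac{1}{3}\right) 1 \cdot 13 \cdot 78 = \frac{1}{162} - 169 = - \frac{27377}{162}$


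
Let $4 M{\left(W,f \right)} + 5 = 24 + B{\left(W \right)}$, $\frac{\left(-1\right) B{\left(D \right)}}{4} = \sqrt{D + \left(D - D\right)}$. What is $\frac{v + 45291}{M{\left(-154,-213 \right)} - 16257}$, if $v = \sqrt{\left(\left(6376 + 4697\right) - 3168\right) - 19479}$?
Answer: $\frac{12 \left(- \sqrt{1286} + 15097 i\right)}{- 65009 i + 4 \sqrt{154}} \approx -2.7868 - 0.0044917 i$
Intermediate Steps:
$B{\left(D \right)} = - 4 \sqrt{D}$ ($B{\left(D \right)} = - 4 \sqrt{D + \left(D - D\right)} = - 4 \sqrt{D + 0} = - 4 \sqrt{D}$)
$M{\left(W,f \right)} = \frac{19}{4} - \sqrt{W}$ ($M{\left(W,f \right)} = - \frac{5}{4} + \frac{24 - 4 \sqrt{W}}{4} = - \frac{5}{4} - \left(-6 + \sqrt{W}\right) = \frac{19}{4} - \sqrt{W}$)
$v = 3 i \sqrt{1286}$ ($v = \sqrt{\left(11073 - 3168\right) - 19479} = \sqrt{7905 - 19479} = \sqrt{-11574} = 3 i \sqrt{1286} \approx 107.58 i$)
$\frac{v + 45291}{M{\left(-154,-213 \right)} - 16257} = \frac{3 i \sqrt{1286} + 45291}{\left(\frac{19}{4} - \sqrt{-154}\right) - 16257} = \frac{45291 + 3 i \sqrt{1286}}{\left(\frac{19}{4} - i \sqrt{154}\right) - 16257} = \frac{45291 + 3 i \sqrt{1286}}{- \frac{65009}{4} - i \sqrt{154}}$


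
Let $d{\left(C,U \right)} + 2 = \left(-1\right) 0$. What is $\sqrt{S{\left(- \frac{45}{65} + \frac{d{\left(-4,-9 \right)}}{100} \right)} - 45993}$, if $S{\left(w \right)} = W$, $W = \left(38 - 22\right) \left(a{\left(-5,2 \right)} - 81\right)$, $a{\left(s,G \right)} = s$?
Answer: $i \sqrt{47369} \approx 217.64 i$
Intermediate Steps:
$d{\left(C,U \right)} = -2$ ($d{\left(C,U \right)} = -2 - 0 = -2 + 0 = -2$)
$W = -1376$ ($W = \left(38 - 22\right) \left(-5 - 81\right) = 16 \left(-86\right) = -1376$)
$S{\left(w \right)} = -1376$
$\sqrt{S{\left(- \frac{45}{65} + \frac{d{\left(-4,-9 \right)}}{100} \right)} - 45993} = \sqrt{-1376 - 45993} = \sqrt{-47369} = i \sqrt{47369}$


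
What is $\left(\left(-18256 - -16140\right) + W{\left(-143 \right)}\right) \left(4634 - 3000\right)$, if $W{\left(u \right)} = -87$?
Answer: $-3599702$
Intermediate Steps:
$\left(\left(-18256 - -16140\right) + W{\left(-143 \right)}\right) \left(4634 - 3000\right) = \left(\left(-18256 - -16140\right) - 87\right) \left(4634 - 3000\right) = \left(\left(-18256 + 16140\right) - 87\right) 1634 = \left(-2116 - 87\right) 1634 = \left(-2203\right) 1634 = -3599702$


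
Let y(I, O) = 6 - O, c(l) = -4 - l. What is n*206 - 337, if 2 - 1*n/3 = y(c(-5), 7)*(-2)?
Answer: -337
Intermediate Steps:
n = 0 (n = 6 - 3*(6 - 1*7)*(-2) = 6 - 3*(6 - 7)*(-2) = 6 - (-3)*(-2) = 6 - 3*2 = 6 - 6 = 0)
n*206 - 337 = 0*206 - 337 = 0 - 337 = -337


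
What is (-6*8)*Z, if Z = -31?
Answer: 1488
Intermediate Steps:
(-6*8)*Z = -6*8*(-31) = -48*(-31) = 1488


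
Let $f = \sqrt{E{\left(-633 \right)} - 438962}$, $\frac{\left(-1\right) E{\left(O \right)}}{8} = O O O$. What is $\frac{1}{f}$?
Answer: $\frac{\sqrt{2028650134}}{2028650134} \approx 2.2202 \cdot 10^{-5}$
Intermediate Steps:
$E{\left(O \right)} = - 8 O^{3}$ ($E{\left(O \right)} = - 8 O O O = - 8 O^{2} O = - 8 O^{3}$)
$f = \sqrt{2028650134}$ ($f = \sqrt{- 8 \left(-633\right)^{3} - 438962} = \sqrt{\left(-8\right) \left(-253636137\right) - 438962} = \sqrt{2029089096 - 438962} = \sqrt{2028650134} \approx 45041.0$)
$\frac{1}{f} = \frac{1}{\sqrt{2028650134}} = \frac{\sqrt{2028650134}}{2028650134}$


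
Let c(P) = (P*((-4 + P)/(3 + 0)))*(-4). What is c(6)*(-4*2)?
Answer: 128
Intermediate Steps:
c(P) = -4*P*(-4/3 + P/3) (c(P) = (P*((-4 + P)/3))*(-4) = (P*((-4 + P)*(1/3)))*(-4) = (P*(-4/3 + P/3))*(-4) = -4*P*(-4/3 + P/3))
c(6)*(-4*2) = ((4/3)*6*(4 - 1*6))*(-4*2) = ((4/3)*6*(4 - 6))*(-8) = ((4/3)*6*(-2))*(-8) = -16*(-8) = 128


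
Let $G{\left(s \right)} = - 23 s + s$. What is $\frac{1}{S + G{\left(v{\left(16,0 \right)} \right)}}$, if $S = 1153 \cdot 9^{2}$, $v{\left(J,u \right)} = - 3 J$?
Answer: $\frac{1}{94449} \approx 1.0588 \cdot 10^{-5}$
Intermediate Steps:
$S = 93393$ ($S = 1153 \cdot 81 = 93393$)
$G{\left(s \right)} = - 22 s$
$\frac{1}{S + G{\left(v{\left(16,0 \right)} \right)}} = \frac{1}{93393 - 22 \left(\left(-3\right) 16\right)} = \frac{1}{93393 - -1056} = \frac{1}{93393 + 1056} = \frac{1}{94449}$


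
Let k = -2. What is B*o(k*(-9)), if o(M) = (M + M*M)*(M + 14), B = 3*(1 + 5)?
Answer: 196992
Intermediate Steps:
B = 18 (B = 3*6 = 18)
o(M) = (14 + M)*(M + M²) (o(M) = (M + M²)*(14 + M) = (14 + M)*(M + M²))
B*o(k*(-9)) = 18*((-2*(-9))*(14 + (-2*(-9))² + 15*(-2*(-9)))) = 18*(18*(14 + 18² + 15*18)) = 18*(18*(14 + 324 + 270)) = 18*(18*608) = 18*10944 = 196992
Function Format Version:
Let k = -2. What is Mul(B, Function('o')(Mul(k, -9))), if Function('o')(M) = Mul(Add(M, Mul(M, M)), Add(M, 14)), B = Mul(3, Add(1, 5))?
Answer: 196992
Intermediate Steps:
B = 18 (B = Mul(3, 6) = 18)
Function('o')(M) = Mul(Add(14, M), Add(M, Pow(M, 2))) (Function('o')(M) = Mul(Add(M, Pow(M, 2)), Add(14, M)) = Mul(Add(14, M), Add(M, Pow(M, 2))))
Mul(B, Function('o')(Mul(k, -9))) = Mul(18, Mul(Mul(-2, -9), Add(14, Pow(Mul(-2, -9), 2), Mul(15, Mul(-2, -9))))) = Mul(18, Mul(18, Add(14, Pow(18, 2), Mul(15, 18)))) = Mul(18, Mul(18, Add(14, 324, 270))) = Mul(18, Mul(18, 608)) = Mul(18, 10944) = 196992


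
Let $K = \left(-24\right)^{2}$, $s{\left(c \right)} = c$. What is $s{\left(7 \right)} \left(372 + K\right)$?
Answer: $6636$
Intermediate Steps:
$K = 576$
$s{\left(7 \right)} \left(372 + K\right) = 7 \left(372 + 576\right) = 7 \cdot 948 = 6636$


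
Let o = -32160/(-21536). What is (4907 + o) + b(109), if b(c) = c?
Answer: 3376773/673 ≈ 5017.5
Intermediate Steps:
o = 1005/673 (o = -32160*(-1/21536) = 1005/673 ≈ 1.4933)
(4907 + o) + b(109) = (4907 + 1005/673) + 109 = 3303416/673 + 109 = 3376773/673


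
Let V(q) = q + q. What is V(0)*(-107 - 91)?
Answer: 0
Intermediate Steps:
V(q) = 2*q
V(0)*(-107 - 91) = (2*0)*(-107 - 91) = 0*(-198) = 0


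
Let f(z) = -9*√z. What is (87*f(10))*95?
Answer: -74385*√10 ≈ -2.3523e+5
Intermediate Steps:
(87*f(10))*95 = (87*(-9*√10))*95 = -783*√10*95 = -74385*√10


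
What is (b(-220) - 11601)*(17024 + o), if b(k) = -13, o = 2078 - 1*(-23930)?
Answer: -499773648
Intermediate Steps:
o = 26008 (o = 2078 + 23930 = 26008)
(b(-220) - 11601)*(17024 + o) = (-13 - 11601)*(17024 + 26008) = -11614*43032 = -499773648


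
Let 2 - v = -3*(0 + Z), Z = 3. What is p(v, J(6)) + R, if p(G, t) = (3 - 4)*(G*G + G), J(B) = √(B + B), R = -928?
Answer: -1060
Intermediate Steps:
J(B) = √2*√B (J(B) = √(2*B) = √2*√B)
v = 11 (v = 2 - (-3)*(0 + 3) = 2 - (-3)*3 = 2 - 1*(-9) = 2 + 9 = 11)
p(G, t) = -G - G² (p(G, t) = -(G² + G) = -(G + G²) = -G - G²)
p(v, J(6)) + R = -1*11*(1 + 11) - 928 = -1*11*12 - 928 = -132 - 928 = -1060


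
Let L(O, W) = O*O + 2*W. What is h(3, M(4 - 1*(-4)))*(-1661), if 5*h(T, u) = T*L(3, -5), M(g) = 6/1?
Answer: 4983/5 ≈ 996.60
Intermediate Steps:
L(O, W) = O**2 + 2*W
M(g) = 6 (M(g) = 6*1 = 6)
h(T, u) = -T/5 (h(T, u) = (T*(3**2 + 2*(-5)))/5 = (T*(9 - 10))/5 = (T*(-1))/5 = (-T)/5 = -T/5)
h(3, M(4 - 1*(-4)))*(-1661) = -1/5*3*(-1661) = -3/5*(-1661) = 4983/5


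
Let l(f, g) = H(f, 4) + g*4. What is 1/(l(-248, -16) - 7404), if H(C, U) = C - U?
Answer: -1/7720 ≈ -0.00012953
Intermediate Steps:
l(f, g) = -4 + f + 4*g (l(f, g) = (f - 1*4) + g*4 = (f - 4) + 4*g = (-4 + f) + 4*g = -4 + f + 4*g)
1/(l(-248, -16) - 7404) = 1/((-4 - 248 + 4*(-16)) - 7404) = 1/((-4 - 248 - 64) - 7404) = 1/(-316 - 7404) = 1/(-7720) = -1/7720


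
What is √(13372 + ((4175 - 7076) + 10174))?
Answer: √20645 ≈ 143.68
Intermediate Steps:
√(13372 + ((4175 - 7076) + 10174)) = √(13372 + (-2901 + 10174)) = √(13372 + 7273) = √20645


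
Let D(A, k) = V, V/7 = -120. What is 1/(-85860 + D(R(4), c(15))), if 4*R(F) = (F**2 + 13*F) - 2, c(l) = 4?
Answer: -1/86700 ≈ -1.1534e-5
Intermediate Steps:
V = -840 (V = 7*(-120) = -840)
R(F) = -1/2 + F**2/4 + 13*F/4 (R(F) = ((F**2 + 13*F) - 2)/4 = (-2 + F**2 + 13*F)/4 = -1/2 + F**2/4 + 13*F/4)
D(A, k) = -840
1/(-85860 + D(R(4), c(15))) = 1/(-85860 - 840) = 1/(-86700) = -1/86700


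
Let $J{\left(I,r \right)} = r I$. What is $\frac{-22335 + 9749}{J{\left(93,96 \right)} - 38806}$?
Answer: $\frac{6293}{14939} \approx 0.42125$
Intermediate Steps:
$J{\left(I,r \right)} = I r$
$\frac{-22335 + 9749}{J{\left(93,96 \right)} - 38806} = \frac{-22335 + 9749}{93 \cdot 96 - 38806} = - \frac{12586}{8928 - 38806} = - \frac{12586}{-29878} = \left(-12586\right) \left(- \frac{1}{29878}\right) = \frac{6293}{14939}$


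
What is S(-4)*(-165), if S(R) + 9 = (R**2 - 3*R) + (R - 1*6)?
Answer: -1485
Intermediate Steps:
S(R) = -15 + R**2 - 2*R (S(R) = -9 + ((R**2 - 3*R) + (R - 1*6)) = -9 + ((R**2 - 3*R) + (R - 6)) = -9 + ((R**2 - 3*R) + (-6 + R)) = -9 + (-6 + R**2 - 2*R) = -15 + R**2 - 2*R)
S(-4)*(-165) = (-15 + (-4)**2 - 2*(-4))*(-165) = (-15 + 16 + 8)*(-165) = 9*(-165) = -1485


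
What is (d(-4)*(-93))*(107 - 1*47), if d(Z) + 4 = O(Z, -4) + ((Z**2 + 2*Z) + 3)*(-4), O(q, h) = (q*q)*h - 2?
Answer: 636120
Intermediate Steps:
O(q, h) = -2 + h*q**2 (O(q, h) = q**2*h - 2 = h*q**2 - 2 = -2 + h*q**2)
d(Z) = -18 - 8*Z - 8*Z**2 (d(Z) = -4 + ((-2 - 4*Z**2) + ((Z**2 + 2*Z) + 3)*(-4)) = -4 + ((-2 - 4*Z**2) + (3 + Z**2 + 2*Z)*(-4)) = -4 + ((-2 - 4*Z**2) + (-12 - 8*Z - 4*Z**2)) = -4 + (-14 - 8*Z - 8*Z**2) = -18 - 8*Z - 8*Z**2)
(d(-4)*(-93))*(107 - 1*47) = ((-18 - 8*(-4) - 8*(-4)**2)*(-93))*(107 - 1*47) = ((-18 + 32 - 8*16)*(-93))*(107 - 47) = ((-18 + 32 - 128)*(-93))*60 = -114*(-93)*60 = 10602*60 = 636120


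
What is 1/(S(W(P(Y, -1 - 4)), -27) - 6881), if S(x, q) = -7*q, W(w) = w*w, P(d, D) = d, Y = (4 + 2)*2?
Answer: -1/6692 ≈ -0.00014943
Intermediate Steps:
Y = 12 (Y = 6*2 = 12)
W(w) = w²
1/(S(W(P(Y, -1 - 4)), -27) - 6881) = 1/(-7*(-27) - 6881) = 1/(189 - 6881) = 1/(-6692) = -1/6692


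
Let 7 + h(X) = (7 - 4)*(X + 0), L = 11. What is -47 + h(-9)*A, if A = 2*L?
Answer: -795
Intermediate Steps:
h(X) = -7 + 3*X (h(X) = -7 + (7 - 4)*(X + 0) = -7 + 3*X)
A = 22 (A = 2*11 = 22)
-47 + h(-9)*A = -47 + (-7 + 3*(-9))*22 = -47 + (-7 - 27)*22 = -47 - 34*22 = -47 - 748 = -795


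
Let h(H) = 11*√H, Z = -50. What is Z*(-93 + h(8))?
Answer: 4650 - 1100*√2 ≈ 3094.4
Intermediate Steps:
Z*(-93 + h(8)) = -50*(-93 + 11*√8) = -50*(-93 + 11*(2*√2)) = -50*(-93 + 22*√2) = 4650 - 1100*√2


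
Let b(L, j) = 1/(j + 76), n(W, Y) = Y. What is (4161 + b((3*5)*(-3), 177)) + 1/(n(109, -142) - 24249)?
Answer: 25677234741/6170923 ≈ 4161.0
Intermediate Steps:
b(L, j) = 1/(76 + j)
(4161 + b((3*5)*(-3), 177)) + 1/(n(109, -142) - 24249) = (4161 + 1/(76 + 177)) + 1/(-142 - 24249) = (4161 + 1/253) + 1/(-24391) = (4161 + 1/253) - 1/24391 = 1052734/253 - 1/24391 = 25677234741/6170923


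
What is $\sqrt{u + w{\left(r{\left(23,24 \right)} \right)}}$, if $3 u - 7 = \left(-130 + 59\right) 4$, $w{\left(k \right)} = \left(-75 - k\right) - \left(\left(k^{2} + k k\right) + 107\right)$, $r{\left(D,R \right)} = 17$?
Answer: $\frac{4 i \sqrt{489}}{3} \approx 29.484 i$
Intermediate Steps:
$w{\left(k \right)} = -182 - k - 2 k^{2}$ ($w{\left(k \right)} = \left(-75 - k\right) - \left(\left(k^{2} + k^{2}\right) + 107\right) = \left(-75 - k\right) - \left(2 k^{2} + 107\right) = \left(-75 - k\right) - \left(107 + 2 k^{2}\right) = -182 - k - 2 k^{2}$)
$u = - \frac{277}{3}$ ($u = \frac{7}{3} + \frac{\left(-130 + 59\right) 4}{3} = \frac{7}{3} + \frac{\left(-71\right) 4}{3} = \frac{7}{3} + \frac{1}{3} \left(-284\right) = \frac{7}{3} - \frac{284}{3} = - \frac{277}{3} \approx -92.333$)
$\sqrt{u + w{\left(r{\left(23,24 \right)} \right)}} = \sqrt{- \frac{277}{3} - \left(199 + 578\right)} = \sqrt{- \frac{277}{3} - 777} = \sqrt{- \frac{2608}{3}} = \frac{4 i \sqrt{489}}{3}$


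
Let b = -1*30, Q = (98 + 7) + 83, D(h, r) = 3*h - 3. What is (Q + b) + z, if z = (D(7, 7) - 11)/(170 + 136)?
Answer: 48355/306 ≈ 158.02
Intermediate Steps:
D(h, r) = -3 + 3*h
Q = 188 (Q = 105 + 83 = 188)
z = 7/306 (z = ((-3 + 3*7) - 11)/(170 + 136) = ((-3 + 21) - 11)/306 = (18 - 11)*(1/306) = 7*(1/306) = 7/306 ≈ 0.022876)
b = -30
(Q + b) + z = (188 - 30) + 7/306 = 158 + 7/306 = 48355/306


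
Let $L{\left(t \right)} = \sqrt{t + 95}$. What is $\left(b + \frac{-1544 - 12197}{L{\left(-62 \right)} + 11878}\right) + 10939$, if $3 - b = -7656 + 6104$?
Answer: $\frac{1762575900796}{141086851} + \frac{13741 \sqrt{33}}{141086851} \approx 12493.0$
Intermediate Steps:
$b = 1555$ ($b = 3 - \left(-7656 + 6104\right) = 3 - -1552 = 3 + 1552 = 1555$)
$L{\left(t \right)} = \sqrt{95 + t}$
$\left(b + \frac{-1544 - 12197}{L{\left(-62 \right)} + 11878}\right) + 10939 = \left(1555 + \frac{-1544 - 12197}{\sqrt{95 - 62} + 11878}\right) + 10939 = \left(1555 - \frac{13741}{\sqrt{33} + 11878}\right) + 10939 = \left(1555 - \frac{13741}{11878 + \sqrt{33}}\right) + 10939 = 12494 - \frac{13741}{11878 + \sqrt{33}}$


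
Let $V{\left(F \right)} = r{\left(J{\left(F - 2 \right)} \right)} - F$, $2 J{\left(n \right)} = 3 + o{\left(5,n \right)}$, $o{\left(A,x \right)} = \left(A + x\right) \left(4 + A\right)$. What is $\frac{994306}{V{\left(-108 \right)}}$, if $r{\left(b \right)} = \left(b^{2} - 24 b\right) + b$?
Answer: $\frac{497153}{116391} \approx 4.2714$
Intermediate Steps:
$o{\left(A,x \right)} = \left(4 + A\right) \left(A + x\right)$
$J{\left(n \right)} = 24 + \frac{9 n}{2}$ ($J{\left(n \right)} = \frac{3 + \left(5^{2} + 4 \cdot 5 + 4 n + 5 n\right)}{2} = \frac{3 + \left(25 + 20 + 4 n + 5 n\right)}{2} = \frac{3 + \left(45 + 9 n\right)}{2} = \frac{48 + 9 n}{2} = 24 + \frac{9 n}{2}$)
$r{\left(b \right)} = b^{2} - 23 b$
$V{\left(F \right)} = - F + \left(-8 + \frac{9 F}{2}\right) \left(15 + \frac{9 F}{2}\right)$ ($V{\left(F \right)} = \left(24 + \frac{9 \left(F - 2\right)}{2}\right) \left(-23 + \left(24 + \frac{9 \left(F - 2\right)}{2}\right)\right) - F = \left(24 + \frac{9 \left(-2 + F\right)}{2}\right) \left(-23 + \left(24 + \frac{9 \left(-2 + F\right)}{2}\right)\right) - F = \left(24 + \left(-9 + \frac{9 F}{2}\right)\right) \left(-23 + \left(24 + \left(-9 + \frac{9 F}{2}\right)\right)\right) - F = \left(15 + \frac{9 F}{2}\right) \left(-23 + \left(15 + \frac{9 F}{2}\right)\right) - F = \left(15 + \frac{9 F}{2}\right) \left(-8 + \frac{9 F}{2}\right) - F = \left(-8 + \frac{9 F}{2}\right) \left(15 + \frac{9 F}{2}\right) - F = - F + \left(-8 + \frac{9 F}{2}\right) \left(15 + \frac{9 F}{2}\right)$)
$\frac{994306}{V{\left(-108 \right)}} = \frac{994306}{-120 + \frac{61}{2} \left(-108\right) + \frac{81 \left(-108\right)^{2}}{4}} = \frac{994306}{-120 - 3294 + \frac{81}{4} \cdot 11664} = \frac{994306}{-120 - 3294 + 236196} = \frac{994306}{232782} = 994306 \cdot \frac{1}{232782} = \frac{497153}{116391}$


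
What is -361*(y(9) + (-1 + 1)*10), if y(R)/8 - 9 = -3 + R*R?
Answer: -251256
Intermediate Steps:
y(R) = 48 + 8*R**2 (y(R) = 72 + 8*(-3 + R*R) = 72 + 8*(-3 + R**2) = 72 + (-24 + 8*R**2) = 48 + 8*R**2)
-361*(y(9) + (-1 + 1)*10) = -361*((48 + 8*9**2) + (-1 + 1)*10) = -361*((48 + 8*81) + 0*10) = -361*((48 + 648) + 0) = -361*(696 + 0) = -361*696 = -251256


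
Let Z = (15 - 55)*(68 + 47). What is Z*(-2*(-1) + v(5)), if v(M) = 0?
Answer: -9200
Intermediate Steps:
Z = -4600 (Z = -40*115 = -4600)
Z*(-2*(-1) + v(5)) = -4600*(-2*(-1) + 0) = -4600*(2 + 0) = -4600*2 = -9200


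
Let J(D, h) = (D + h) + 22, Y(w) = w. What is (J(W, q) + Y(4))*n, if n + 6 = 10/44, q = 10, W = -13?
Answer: -2921/22 ≈ -132.77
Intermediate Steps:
n = -127/22 (n = -6 + 10/44 = -6 + 10*(1/44) = -6 + 5/22 = -127/22 ≈ -5.7727)
J(D, h) = 22 + D + h
(J(W, q) + Y(4))*n = ((22 - 13 + 10) + 4)*(-127/22) = (19 + 4)*(-127/22) = 23*(-127/22) = -2921/22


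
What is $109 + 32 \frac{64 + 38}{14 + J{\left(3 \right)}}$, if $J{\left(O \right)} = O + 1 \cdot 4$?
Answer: $\frac{1851}{7} \approx 264.43$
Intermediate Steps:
$J{\left(O \right)} = 4 + O$ ($J{\left(O \right)} = O + 4 = 4 + O$)
$109 + 32 \frac{64 + 38}{14 + J{\left(3 \right)}} = 109 + 32 \frac{64 + 38}{14 + \left(4 + 3\right)} = 109 + 32 \frac{102}{14 + 7} = 109 + 32 \cdot \frac{102}{21} = 109 + 32 \cdot 102 \cdot \frac{1}{21} = 109 + 32 \cdot \frac{34}{7} = 109 + \frac{1088}{7} = \frac{1851}{7}$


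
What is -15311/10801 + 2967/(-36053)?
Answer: -584054050/389408453 ≈ -1.4998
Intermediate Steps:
-15311/10801 + 2967/(-36053) = -15311*1/10801 + 2967*(-1/36053) = -15311/10801 - 2967/36053 = -584054050/389408453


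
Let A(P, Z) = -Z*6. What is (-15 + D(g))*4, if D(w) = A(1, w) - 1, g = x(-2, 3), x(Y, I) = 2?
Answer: -112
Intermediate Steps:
A(P, Z) = -6*Z
g = 2
D(w) = -1 - 6*w (D(w) = -6*w - 1 = -1 - 6*w)
(-15 + D(g))*4 = (-15 + (-1 - 6*2))*4 = (-15 + (-1 - 12))*4 = (-15 - 13)*4 = -28*4 = -112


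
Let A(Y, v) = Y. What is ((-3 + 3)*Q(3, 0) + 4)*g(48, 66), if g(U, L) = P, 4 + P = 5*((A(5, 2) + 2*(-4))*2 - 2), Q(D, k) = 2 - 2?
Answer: -176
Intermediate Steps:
Q(D, k) = 0
P = -44 (P = -4 + 5*((5 + 2*(-4))*2 - 2) = -4 + 5*((5 - 8)*2 - 2) = -4 + 5*(-3*2 - 2) = -4 + 5*(-6 - 2) = -4 + 5*(-8) = -4 - 40 = -44)
g(U, L) = -44
((-3 + 3)*Q(3, 0) + 4)*g(48, 66) = ((-3 + 3)*0 + 4)*(-44) = (0*0 + 4)*(-44) = (0 + 4)*(-44) = 4*(-44) = -176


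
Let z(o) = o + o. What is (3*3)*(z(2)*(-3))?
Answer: -108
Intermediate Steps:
z(o) = 2*o
(3*3)*(z(2)*(-3)) = (3*3)*((2*2)*(-3)) = 9*(4*(-3)) = 9*(-12) = -108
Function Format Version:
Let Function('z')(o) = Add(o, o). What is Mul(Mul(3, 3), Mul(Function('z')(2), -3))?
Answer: -108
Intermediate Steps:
Function('z')(o) = Mul(2, o)
Mul(Mul(3, 3), Mul(Function('z')(2), -3)) = Mul(Mul(3, 3), Mul(Mul(2, 2), -3)) = Mul(9, Mul(4, -3)) = Mul(9, -12) = -108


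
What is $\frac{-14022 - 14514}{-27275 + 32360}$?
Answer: $- \frac{9512}{1695} \approx -5.6118$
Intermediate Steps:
$\frac{-14022 - 14514}{-27275 + 32360} = - \frac{28536}{5085} = \left(-28536\right) \frac{1}{5085} = - \frac{9512}{1695}$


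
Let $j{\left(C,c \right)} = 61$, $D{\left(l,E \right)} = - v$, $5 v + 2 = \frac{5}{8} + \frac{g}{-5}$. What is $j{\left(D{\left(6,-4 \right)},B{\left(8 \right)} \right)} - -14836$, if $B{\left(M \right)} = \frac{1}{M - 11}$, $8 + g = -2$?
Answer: $14897$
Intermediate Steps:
$g = -10$ ($g = -8 - 2 = -10$)
$v = \frac{1}{8}$ ($v = - \frac{2}{5} + \frac{\frac{5}{8} - \frac{10}{-5}}{5} = - \frac{2}{5} + \frac{5 \cdot \frac{1}{8} - -2}{5} = - \frac{2}{5} + \frac{\frac{5}{8} + 2}{5} = - \frac{2}{5} + \frac{1}{5} \cdot \frac{21}{8} = - \frac{2}{5} + \frac{21}{40} = \frac{1}{8} \approx 0.125$)
$B{\left(M \right)} = \frac{1}{-11 + M}$
$D{\left(l,E \right)} = - \frac{1}{8}$ ($D{\left(l,E \right)} = \left(-1\right) \frac{1}{8} = - \frac{1}{8}$)
$j{\left(D{\left(6,-4 \right)},B{\left(8 \right)} \right)} - -14836 = 61 - -14836 = 61 + 14836 = 14897$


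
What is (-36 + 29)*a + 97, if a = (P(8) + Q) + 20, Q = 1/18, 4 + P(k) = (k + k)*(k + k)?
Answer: -32533/18 ≈ -1807.4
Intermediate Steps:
P(k) = -4 + 4*k**2 (P(k) = -4 + (k + k)*(k + k) = -4 + (2*k)*(2*k) = -4 + 4*k**2)
Q = 1/18 ≈ 0.055556
a = 4897/18 (a = ((-4 + 4*8**2) + 1/18) + 20 = ((-4 + 4*64) + 1/18) + 20 = ((-4 + 256) + 1/18) + 20 = (252 + 1/18) + 20 = 4537/18 + 20 = 4897/18 ≈ 272.06)
(-36 + 29)*a + 97 = (-36 + 29)*(4897/18) + 97 = -7*4897/18 + 97 = -34279/18 + 97 = -32533/18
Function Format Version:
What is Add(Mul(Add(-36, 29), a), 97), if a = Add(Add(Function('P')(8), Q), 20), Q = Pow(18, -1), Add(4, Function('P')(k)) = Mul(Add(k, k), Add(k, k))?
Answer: Rational(-32533, 18) ≈ -1807.4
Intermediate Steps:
Function('P')(k) = Add(-4, Mul(4, Pow(k, 2))) (Function('P')(k) = Add(-4, Mul(Add(k, k), Add(k, k))) = Add(-4, Mul(Mul(2, k), Mul(2, k))) = Add(-4, Mul(4, Pow(k, 2))))
Q = Rational(1, 18) ≈ 0.055556
a = Rational(4897, 18) (a = Add(Add(Add(-4, Mul(4, Pow(8, 2))), Rational(1, 18)), 20) = Add(Add(Add(-4, Mul(4, 64)), Rational(1, 18)), 20) = Add(Add(Add(-4, 256), Rational(1, 18)), 20) = Add(Add(252, Rational(1, 18)), 20) = Add(Rational(4537, 18), 20) = Rational(4897, 18) ≈ 272.06)
Add(Mul(Add(-36, 29), a), 97) = Add(Mul(Add(-36, 29), Rational(4897, 18)), 97) = Add(Mul(-7, Rational(4897, 18)), 97) = Add(Rational(-34279, 18), 97) = Rational(-32533, 18)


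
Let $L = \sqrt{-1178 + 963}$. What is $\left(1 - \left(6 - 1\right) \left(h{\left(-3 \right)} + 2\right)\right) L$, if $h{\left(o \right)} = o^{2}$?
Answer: $- 54 i \sqrt{215} \approx - 791.79 i$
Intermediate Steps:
$L = i \sqrt{215}$ ($L = \sqrt{-215} = i \sqrt{215} \approx 14.663 i$)
$\left(1 - \left(6 - 1\right) \left(h{\left(-3 \right)} + 2\right)\right) L = \left(1 - \left(6 - 1\right) \left(\left(-3\right)^{2} + 2\right)\right) i \sqrt{215} = \left(1 - 5 \left(9 + 2\right)\right) i \sqrt{215} = \left(1 - 5 \cdot 11\right) i \sqrt{215} = \left(1 - 55\right) i \sqrt{215} = - 54 i \sqrt{215}$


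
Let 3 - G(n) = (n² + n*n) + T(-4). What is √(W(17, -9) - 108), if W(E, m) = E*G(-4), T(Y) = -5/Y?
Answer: I*√2489/2 ≈ 24.945*I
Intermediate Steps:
G(n) = 7/4 - 2*n² (G(n) = 3 - ((n² + n*n) - 5/(-4)) = 3 - ((n² + n²) - 5*(-¼)) = 3 - (2*n² + 5/4) = 3 - (5/4 + 2*n²) = 3 + (-5/4 - 2*n²) = 7/4 - 2*n²)
W(E, m) = -121*E/4 (W(E, m) = E*(7/4 - 2*(-4)²) = E*(7/4 - 2*16) = E*(7/4 - 32) = E*(-121/4) = -121*E/4)
√(W(17, -9) - 108) = √(-121/4*17 - 108) = √(-2057/4 - 108) = √(-2489/4) = I*√2489/2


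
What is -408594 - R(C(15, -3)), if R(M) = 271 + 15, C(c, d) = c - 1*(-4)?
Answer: -408880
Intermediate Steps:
C(c, d) = 4 + c (C(c, d) = c + 4 = 4 + c)
R(M) = 286
-408594 - R(C(15, -3)) = -408594 - 1*286 = -408594 - 286 = -408880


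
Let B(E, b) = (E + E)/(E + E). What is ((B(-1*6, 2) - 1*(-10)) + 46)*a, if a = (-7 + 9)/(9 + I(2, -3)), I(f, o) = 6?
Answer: 38/5 ≈ 7.6000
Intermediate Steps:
B(E, b) = 1 (B(E, b) = (2*E)/((2*E)) = (2*E)*(1/(2*E)) = 1)
a = 2/15 (a = (-7 + 9)/(9 + 6) = 2/15 ≈ 0.13333)
((B(-1*6, 2) - 1*(-10)) + 46)*a = ((1 - 1*(-10)) + 46)*(2/15) = ((1 + 10) + 46)*(2/15) = (11 + 46)*(2/15) = 57*(2/15) = 38/5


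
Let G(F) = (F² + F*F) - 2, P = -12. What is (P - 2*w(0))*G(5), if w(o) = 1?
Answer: -672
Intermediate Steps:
G(F) = -2 + 2*F² (G(F) = (F² + F²) - 2 = 2*F² - 2 = -2 + 2*F²)
(P - 2*w(0))*G(5) = (-12 - 2*1)*(-2 + 2*5²) = (-12 - 2)*(-2 + 2*25) = -14*(-2 + 50) = -14*48 = -672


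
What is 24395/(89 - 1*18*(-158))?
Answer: 3485/419 ≈ 8.3174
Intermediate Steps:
24395/(89 - 1*18*(-158)) = 24395/(89 - 18*(-158)) = 24395/(89 + 2844) = 24395/2933 = 24395*(1/2933) = 3485/419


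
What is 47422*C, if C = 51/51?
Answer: 47422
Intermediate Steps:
C = 1 (C = 51*(1/51) = 1)
47422*C = 47422*1 = 47422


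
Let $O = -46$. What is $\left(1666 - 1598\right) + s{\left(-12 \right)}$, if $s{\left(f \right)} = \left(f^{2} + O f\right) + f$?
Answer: $752$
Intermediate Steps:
$s{\left(f \right)} = f^{2} - 45 f$ ($s{\left(f \right)} = \left(f^{2} - 46 f\right) + f = f^{2} - 45 f$)
$\left(1666 - 1598\right) + s{\left(-12 \right)} = \left(1666 - 1598\right) - 12 \left(-45 - 12\right) = 68 - -684 = 68 + 684 = 752$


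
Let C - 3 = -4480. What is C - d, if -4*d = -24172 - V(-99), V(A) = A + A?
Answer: -20941/2 ≈ -10471.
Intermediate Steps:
V(A) = 2*A
C = -4477 (C = 3 - 4480 = -4477)
d = 11987/2 (d = -(-24172 - 2*(-99))/4 = -(-24172 - 1*(-198))/4 = -(-24172 + 198)/4 = -¼*(-23974) = 11987/2 ≈ 5993.5)
C - d = -4477 - 1*11987/2 = -4477 - 11987/2 = -20941/2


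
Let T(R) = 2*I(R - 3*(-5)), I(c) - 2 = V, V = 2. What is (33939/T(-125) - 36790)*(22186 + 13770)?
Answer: -2340564809/2 ≈ -1.1703e+9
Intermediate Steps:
I(c) = 4 (I(c) = 2 + 2 = 4)
T(R) = 8 (T(R) = 2*4 = 8)
(33939/T(-125) - 36790)*(22186 + 13770) = (33939/8 - 36790)*(22186 + 13770) = (33939*(⅛) - 36790)*35956 = (33939/8 - 36790)*35956 = -260381/8*35956 = -2340564809/2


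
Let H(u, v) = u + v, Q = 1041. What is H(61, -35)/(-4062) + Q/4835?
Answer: 2051416/9819885 ≈ 0.20890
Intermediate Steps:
H(61, -35)/(-4062) + Q/4835 = (61 - 35)/(-4062) + 1041/4835 = 26*(-1/4062) + 1041*(1/4835) = -13/2031 + 1041/4835 = 2051416/9819885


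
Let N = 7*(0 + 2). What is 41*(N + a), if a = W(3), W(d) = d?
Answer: 697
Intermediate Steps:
N = 14 (N = 7*2 = 14)
a = 3
41*(N + a) = 41*(14 + 3) = 41*17 = 697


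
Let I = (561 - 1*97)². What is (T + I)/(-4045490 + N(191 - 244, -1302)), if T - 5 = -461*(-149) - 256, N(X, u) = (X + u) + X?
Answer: -47289/674483 ≈ -0.070112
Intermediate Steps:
N(X, u) = u + 2*X
T = 68438 (T = 5 + (-461*(-149) - 256) = 5 + (68689 - 256) = 5 + 68433 = 68438)
I = 215296 (I = (561 - 97)² = 464² = 215296)
(T + I)/(-4045490 + N(191 - 244, -1302)) = (68438 + 215296)/(-4045490 + (-1302 + 2*(191 - 244))) = 283734/(-4045490 + (-1302 + 2*(-53))) = 283734/(-4045490 + (-1302 - 106)) = 283734/(-4045490 - 1408) = 283734/(-4046898) = 283734*(-1/4046898) = -47289/674483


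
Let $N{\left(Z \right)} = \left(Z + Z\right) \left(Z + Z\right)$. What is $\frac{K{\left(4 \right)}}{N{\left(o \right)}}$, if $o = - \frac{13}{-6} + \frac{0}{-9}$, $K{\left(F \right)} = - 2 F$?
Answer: $- \frac{72}{169} \approx -0.42604$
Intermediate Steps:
$o = \frac{13}{6}$ ($o = \left(-13\right) \left(- \frac{1}{6}\right) + 0 \left(- \frac{1}{9}\right) = \frac{13}{6} + 0 = \frac{13}{6} \approx 2.1667$)
$N{\left(Z \right)} = 4 Z^{2}$ ($N{\left(Z \right)} = 2 Z 2 Z = 4 Z^{2}$)
$\frac{K{\left(4 \right)}}{N{\left(o \right)}} = \frac{\left(-2\right) 4}{4 \left(\frac{13}{6}\right)^{2}} = - \frac{8}{4 \cdot \frac{169}{36}} = - \frac{8}{\frac{169}{9}} = \left(-8\right) \frac{9}{169} = - \frac{72}{169}$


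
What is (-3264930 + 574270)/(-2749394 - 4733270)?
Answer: 96095/267238 ≈ 0.35959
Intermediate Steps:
(-3264930 + 574270)/(-2749394 - 4733270) = -2690660/(-7482664) = -2690660*(-1/7482664) = 96095/267238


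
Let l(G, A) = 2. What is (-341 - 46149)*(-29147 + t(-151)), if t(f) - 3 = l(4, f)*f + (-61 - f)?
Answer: 1364760440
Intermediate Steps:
t(f) = -58 + f (t(f) = 3 + (2*f + (-61 - f)) = 3 + (-61 + f) = -58 + f)
(-341 - 46149)*(-29147 + t(-151)) = (-341 - 46149)*(-29147 + (-58 - 151)) = -46490*(-29147 - 209) = -46490*(-29356) = 1364760440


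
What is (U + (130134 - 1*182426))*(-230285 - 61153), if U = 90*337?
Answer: 6400561356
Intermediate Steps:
U = 30330
(U + (130134 - 1*182426))*(-230285 - 61153) = (30330 + (130134 - 1*182426))*(-230285 - 61153) = (30330 + (130134 - 182426))*(-291438) = (30330 - 52292)*(-291438) = -21962*(-291438) = 6400561356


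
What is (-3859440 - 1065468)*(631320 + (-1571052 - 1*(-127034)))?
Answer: 4002462881784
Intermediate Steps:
(-3859440 - 1065468)*(631320 + (-1571052 - 1*(-127034))) = -4924908*(631320 + (-1571052 + 127034)) = -4924908*(631320 - 1444018) = -4924908*(-812698) = 4002462881784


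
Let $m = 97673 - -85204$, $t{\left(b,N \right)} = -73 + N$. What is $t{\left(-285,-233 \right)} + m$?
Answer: $182571$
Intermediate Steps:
$m = 182877$ ($m = 97673 + 85204 = 182877$)
$t{\left(-285,-233 \right)} + m = \left(-73 - 233\right) + 182877 = -306 + 182877 = 182571$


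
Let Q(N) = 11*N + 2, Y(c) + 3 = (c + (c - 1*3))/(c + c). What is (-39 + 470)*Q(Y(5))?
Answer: -100423/10 ≈ -10042.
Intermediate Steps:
Y(c) = -3 + (-3 + 2*c)/(2*c) (Y(c) = -3 + (c + (c - 1*3))/(c + c) = -3 + (c + (c - 3))/((2*c)) = -3 + (c + (-3 + c))*(1/(2*c)) = -3 + (-3 + 2*c)*(1/(2*c)) = -3 + (-3 + 2*c)/(2*c))
Q(N) = 2 + 11*N
(-39 + 470)*Q(Y(5)) = (-39 + 470)*(2 + 11*(-2 - 3/2/5)) = 431*(2 + 11*(-2 - 3/2*⅕)) = 431*(2 + 11*(-2 - 3/10)) = 431*(2 + 11*(-23/10)) = 431*(2 - 253/10) = 431*(-233/10) = -100423/10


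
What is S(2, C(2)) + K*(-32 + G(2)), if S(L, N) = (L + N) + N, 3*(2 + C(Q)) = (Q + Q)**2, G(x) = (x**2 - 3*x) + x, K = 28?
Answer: -2662/3 ≈ -887.33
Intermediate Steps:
G(x) = x**2 - 2*x
C(Q) = -2 + 4*Q**2/3 (C(Q) = -2 + (Q + Q)**2/3 = -2 + (2*Q)**2/3 = -2 + (4*Q**2)/3 = -2 + 4*Q**2/3)
S(L, N) = L + 2*N
S(2, C(2)) + K*(-32 + G(2)) = (2 + 2*(-2 + (4/3)*2**2)) + 28*(-32 + 2*(-2 + 2)) = (2 + 2*(-2 + (4/3)*4)) + 28*(-32 + 2*0) = (2 + 2*(-2 + 16/3)) + 28*(-32 + 0) = (2 + 2*(10/3)) + 28*(-32) = (2 + 20/3) - 896 = 26/3 - 896 = -2662/3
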